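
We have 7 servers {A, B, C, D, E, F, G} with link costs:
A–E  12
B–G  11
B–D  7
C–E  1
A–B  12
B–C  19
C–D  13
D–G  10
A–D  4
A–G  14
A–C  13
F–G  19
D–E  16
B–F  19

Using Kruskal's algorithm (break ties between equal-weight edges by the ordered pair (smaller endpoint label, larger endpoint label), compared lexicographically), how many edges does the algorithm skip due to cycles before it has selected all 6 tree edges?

7

Kruskal: consider edges lightest-first.
C–E (1): add — endpoints in different components.
A–D (4): add — endpoints in different components.
B–D (7): add — endpoints in different components.
D–G (10): add — endpoints in different components.
B–G (11): skip — B and G already connected.
A–B (12): skip — A and B already connected.
A–E (12): add — endpoints in different components.
A–C (13): skip — A and C already connected.
C–D (13): skip — C and D already connected.
A–G (14): skip — A and G already connected.
D–E (16): skip — D and E already connected.
B–C (19): skip — B and C already connected.
B–F (19): add — endpoints in different components.
Edges rejected before the tree was complete: 7.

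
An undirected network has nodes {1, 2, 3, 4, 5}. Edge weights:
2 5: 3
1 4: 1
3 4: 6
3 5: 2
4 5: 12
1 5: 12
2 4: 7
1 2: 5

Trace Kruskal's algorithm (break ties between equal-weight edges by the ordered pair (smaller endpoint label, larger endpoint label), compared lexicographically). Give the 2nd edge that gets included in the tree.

3-5

Sort edges by weight, then run Kruskal:
1 4 (1): add — endpoints in different components.
3 5 (2): add — endpoints in different components.
2 5 (3): add — endpoints in different components.
1 2 (5): add — endpoints in different components.
The 2nd edge added is 3 5.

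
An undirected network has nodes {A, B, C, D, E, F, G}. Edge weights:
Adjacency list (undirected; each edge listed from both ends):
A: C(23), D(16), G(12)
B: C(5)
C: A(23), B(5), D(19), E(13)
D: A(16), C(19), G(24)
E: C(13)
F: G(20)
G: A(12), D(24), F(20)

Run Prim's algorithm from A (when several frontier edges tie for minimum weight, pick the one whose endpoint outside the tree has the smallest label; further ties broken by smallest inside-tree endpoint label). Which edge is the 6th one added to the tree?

F-G

Prim, starting at A.
Step 1: cheapest edge leaving the tree is A G (12); add G.
Step 2: cheapest edge leaving the tree is A D (16); add D.
Step 3: cheapest edge leaving the tree is C D (19); add C.
Step 4: cheapest edge leaving the tree is B C (5); add B.
Step 5: cheapest edge leaving the tree is C E (13); add E.
Step 6: cheapest edge leaving the tree is F G (20); add F.
The 6th edge added is F G.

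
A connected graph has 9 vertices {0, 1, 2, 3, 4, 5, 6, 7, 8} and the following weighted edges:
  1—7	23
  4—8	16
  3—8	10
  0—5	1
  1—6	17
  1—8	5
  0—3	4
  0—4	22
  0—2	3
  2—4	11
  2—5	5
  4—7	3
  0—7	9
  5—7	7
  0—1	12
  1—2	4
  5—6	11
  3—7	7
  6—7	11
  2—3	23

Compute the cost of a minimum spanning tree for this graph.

38

Kruskal: consider edges lightest-first.
0—5 (1): add — endpoints in different components.
0—2 (3): add — endpoints in different components.
4—7 (3): add — endpoints in different components.
0—3 (4): add — endpoints in different components.
1—2 (4): add — endpoints in different components.
1—8 (5): add — endpoints in different components.
2—5 (5): skip — 2 and 5 already connected.
3—7 (7): add — endpoints in different components.
5—7 (7): skip — 5 and 7 already connected.
0—7 (9): skip — 0 and 7 already connected.
3—8 (10): skip — 3 and 8 already connected.
2—4 (11): skip — 2 and 4 already connected.
5—6 (11): add — endpoints in different components.
MST edges: 0—5, 0—2, 4—7, 0—3, 1—2, 1—8, 3—7, 5—6; total weight 1+3+3+4+4+5+7+11 = 38.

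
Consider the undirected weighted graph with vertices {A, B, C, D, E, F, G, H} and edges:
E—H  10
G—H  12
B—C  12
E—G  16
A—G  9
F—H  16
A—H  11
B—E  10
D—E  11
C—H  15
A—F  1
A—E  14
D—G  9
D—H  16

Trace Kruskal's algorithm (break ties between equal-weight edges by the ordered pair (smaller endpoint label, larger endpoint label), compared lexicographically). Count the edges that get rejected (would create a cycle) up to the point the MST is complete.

1

Sort edges by weight, then run Kruskal:
A—F (1): add — endpoints in different components.
A—G (9): add — endpoints in different components.
D—G (9): add — endpoints in different components.
B—E (10): add — endpoints in different components.
E—H (10): add — endpoints in different components.
A—H (11): add — endpoints in different components.
D—E (11): skip — D and E already connected.
B—C (12): add — endpoints in different components.
Edges rejected before the tree was complete: 1.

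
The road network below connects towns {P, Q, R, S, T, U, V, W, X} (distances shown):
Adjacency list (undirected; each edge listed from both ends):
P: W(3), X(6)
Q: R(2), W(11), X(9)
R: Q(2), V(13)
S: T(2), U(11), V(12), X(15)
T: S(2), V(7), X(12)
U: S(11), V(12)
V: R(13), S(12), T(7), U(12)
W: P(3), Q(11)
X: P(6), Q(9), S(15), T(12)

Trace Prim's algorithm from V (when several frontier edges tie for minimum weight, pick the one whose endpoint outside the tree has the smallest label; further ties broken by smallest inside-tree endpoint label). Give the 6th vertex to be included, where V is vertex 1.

P

Prim, starting at V.
Step 1: frontier [T–V 7, S–V 12, U–V 12, R–V 13] → take T–V (7); add T.
Step 2: frontier [S–T 2, T–X 12, S–V 12, U–V 12, R–V 13] → take S–T (2); add S.
Step 3: frontier [S–U 11, S–X 15, T–X 12, U–V 12, R–V 13] → take S–U (11); add U.
Step 4: frontier [S–X 15, T–X 12, R–V 13] → take T–X (12); add X.
Step 5: frontier [R–V 13, P–X 6, Q–X 9] → take P–X (6); add P.
Step 6: frontier [P–W 3, R–V 13, Q–X 9] → take P–W (3); add W.
Step 7: frontier [R–V 13, Q–W 11, Q–X 9] → take Q–X (9); add Q.
Step 8: frontier [Q–R 2, R–V 13] → take Q–R (2); add R.
Vertex order: V, T, S, U, X, P, W, Q, R. The 6th vertex is P.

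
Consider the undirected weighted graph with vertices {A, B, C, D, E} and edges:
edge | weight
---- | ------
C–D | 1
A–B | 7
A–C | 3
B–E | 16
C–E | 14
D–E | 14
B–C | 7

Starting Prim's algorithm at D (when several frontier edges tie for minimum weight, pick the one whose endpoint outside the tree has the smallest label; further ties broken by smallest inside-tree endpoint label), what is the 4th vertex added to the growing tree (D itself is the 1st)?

B

Prim's algorithm from D:
Step 1: cheapest edge leaving the tree is C–D (1); add C.
Step 2: cheapest edge leaving the tree is A–C (3); add A.
Step 3: cheapest edge leaving the tree is A–B (7); add B.
Step 4: cheapest edge leaving the tree is C–E (14); add E.
Vertex order: D, C, A, B, E. The 4th vertex is B.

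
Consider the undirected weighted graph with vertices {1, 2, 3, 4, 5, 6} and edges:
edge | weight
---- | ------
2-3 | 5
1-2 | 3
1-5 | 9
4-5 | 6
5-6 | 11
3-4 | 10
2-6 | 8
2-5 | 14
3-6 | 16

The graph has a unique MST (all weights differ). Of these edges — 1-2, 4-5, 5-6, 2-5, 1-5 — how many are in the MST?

Kruskal's algorithm — process edges by increasing weight (ties by edge label):
1-2 (3): add. Components now {1,2} {3} {4} {5} {6}
2-3 (5): add. Components now {1,2,3} {4} {5} {6}
4-5 (6): add. Components now {1,2,3} {4,5} {6}
2-6 (8): add. Components now {1,2,3,6} {4,5}
1-5 (9): add. Components now {1,2,3,4,5,6}
MST edge set: {1-2, 2-3, 4-5, 2-6, 1-5}.
Of the listed edges, {1-2, 4-5, 1-5} are in the MST → 3.

3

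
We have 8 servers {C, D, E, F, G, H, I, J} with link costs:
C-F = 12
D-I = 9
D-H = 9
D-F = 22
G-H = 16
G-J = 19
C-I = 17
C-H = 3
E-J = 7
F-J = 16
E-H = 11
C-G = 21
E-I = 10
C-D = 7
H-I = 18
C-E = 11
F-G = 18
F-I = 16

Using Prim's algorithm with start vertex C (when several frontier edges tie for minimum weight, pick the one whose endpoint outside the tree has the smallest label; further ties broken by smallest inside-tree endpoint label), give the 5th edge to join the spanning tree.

Grow the tree from C using Prim:
Step 1: cheapest edge leaving the tree is C-H (3); add H.
Step 2: cheapest edge leaving the tree is C-D (7); add D.
Step 3: cheapest edge leaving the tree is D-I (9); add I.
Step 4: cheapest edge leaving the tree is E-I (10); add E.
Step 5: cheapest edge leaving the tree is E-J (7); add J.
Step 6: cheapest edge leaving the tree is C-F (12); add F.
Step 7: cheapest edge leaving the tree is G-H (16); add G.
The 5th edge added is E-J.

E-J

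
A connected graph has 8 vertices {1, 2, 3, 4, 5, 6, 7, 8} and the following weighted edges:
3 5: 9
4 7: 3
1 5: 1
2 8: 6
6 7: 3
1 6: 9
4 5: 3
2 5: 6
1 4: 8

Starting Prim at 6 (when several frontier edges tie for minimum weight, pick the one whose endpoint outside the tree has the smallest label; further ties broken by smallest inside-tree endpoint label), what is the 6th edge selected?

Prim, starting at 6.
Step 1: cheapest edge leaving the tree is 6 7 (3); add 7.
Step 2: cheapest edge leaving the tree is 4 7 (3); add 4.
Step 3: cheapest edge leaving the tree is 4 5 (3); add 5.
Step 4: cheapest edge leaving the tree is 1 5 (1); add 1.
Step 5: cheapest edge leaving the tree is 2 5 (6); add 2.
Step 6: cheapest edge leaving the tree is 2 8 (6); add 8.
Step 7: cheapest edge leaving the tree is 3 5 (9); add 3.
The 6th edge added is 2 8.

2-8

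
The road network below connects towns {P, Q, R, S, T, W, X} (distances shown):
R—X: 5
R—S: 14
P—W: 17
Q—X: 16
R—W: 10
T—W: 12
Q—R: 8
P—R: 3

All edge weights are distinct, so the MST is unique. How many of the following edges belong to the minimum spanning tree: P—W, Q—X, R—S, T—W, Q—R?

3

Kruskal's algorithm — process edges by increasing weight (ties by edge label):
P—R (3): add — endpoints in different components.
R—X (5): add — endpoints in different components.
Q—R (8): add — endpoints in different components.
R—W (10): add — endpoints in different components.
T—W (12): add — endpoints in different components.
R—S (14): add — endpoints in different components.
MST edge set: {P—R, R—X, Q—R, R—W, T—W, R—S}.
Of the listed edges, {R—S, T—W, Q—R} are in the MST → 3.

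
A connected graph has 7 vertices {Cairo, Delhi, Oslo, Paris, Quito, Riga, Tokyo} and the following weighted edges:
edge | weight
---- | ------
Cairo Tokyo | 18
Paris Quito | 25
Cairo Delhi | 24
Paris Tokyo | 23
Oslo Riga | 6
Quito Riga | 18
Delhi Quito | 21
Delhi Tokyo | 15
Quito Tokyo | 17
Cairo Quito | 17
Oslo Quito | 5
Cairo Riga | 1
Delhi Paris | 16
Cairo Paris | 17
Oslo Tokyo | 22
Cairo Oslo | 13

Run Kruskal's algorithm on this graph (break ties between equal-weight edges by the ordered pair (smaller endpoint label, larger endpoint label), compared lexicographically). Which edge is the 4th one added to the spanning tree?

Kruskal's algorithm — process edges by increasing weight (ties by edge label):
Cairo Riga (1): add. Components now {Cairo,Riga} {Paris} {Oslo} {Tokyo} {Quito} {Delhi}
Oslo Quito (5): add. Components now {Cairo,Riga} {Paris} {Oslo,Quito} {Tokyo} {Delhi}
Oslo Riga (6): add. Components now {Cairo,Oslo,Quito,Riga} {Paris} {Tokyo} {Delhi}
Cairo Oslo (13): skip — Oslo and Cairo already connected.
Delhi Tokyo (15): add. Components now {Cairo,Oslo,Quito,Riga} {Paris} {Delhi,Tokyo}
Delhi Paris (16): add. Components now {Cairo,Oslo,Quito,Riga} {Delhi,Paris,Tokyo}
Cairo Paris (17): add. Components now {Cairo,Delhi,Oslo,Paris,Quito,Riga,Tokyo}
The 4th edge added is Delhi Tokyo.

Delhi-Tokyo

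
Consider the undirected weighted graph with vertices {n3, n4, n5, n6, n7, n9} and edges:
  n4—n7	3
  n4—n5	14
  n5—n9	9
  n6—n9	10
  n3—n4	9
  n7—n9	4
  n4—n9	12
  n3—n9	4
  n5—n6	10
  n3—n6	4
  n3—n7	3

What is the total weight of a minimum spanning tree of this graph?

Prim's algorithm from n5:
Step 1: cheapest edge leaving the tree is n5—n9 (9); add n9.
Step 2: cheapest edge leaving the tree is n3—n9 (4); add n3.
Step 3: cheapest edge leaving the tree is n3—n7 (3); add n7.
Step 4: cheapest edge leaving the tree is n4—n7 (3); add n4.
Step 5: cheapest edge leaving the tree is n3—n6 (4); add n6.
MST edges: n5—n9, n3—n9, n3—n7, n4—n7, n3—n6; total weight 9+4+3+3+4 = 23.

23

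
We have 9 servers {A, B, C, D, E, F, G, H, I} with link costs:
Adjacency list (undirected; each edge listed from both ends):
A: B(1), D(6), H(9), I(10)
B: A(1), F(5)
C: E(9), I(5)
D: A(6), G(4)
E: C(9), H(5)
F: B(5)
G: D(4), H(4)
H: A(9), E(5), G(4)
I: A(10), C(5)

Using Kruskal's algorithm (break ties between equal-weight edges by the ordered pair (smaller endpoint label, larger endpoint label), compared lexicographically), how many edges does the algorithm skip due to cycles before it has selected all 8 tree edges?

Kruskal's algorithm — process edges by increasing weight (ties by edge label):
A B (1): add — endpoints in different components.
D G (4): add — endpoints in different components.
G H (4): add — endpoints in different components.
B F (5): add — endpoints in different components.
C I (5): add — endpoints in different components.
E H (5): add — endpoints in different components.
A D (6): add — endpoints in different components.
A H (9): skip — A and H already connected.
C E (9): add — endpoints in different components.
Edges rejected before the tree was complete: 1.

1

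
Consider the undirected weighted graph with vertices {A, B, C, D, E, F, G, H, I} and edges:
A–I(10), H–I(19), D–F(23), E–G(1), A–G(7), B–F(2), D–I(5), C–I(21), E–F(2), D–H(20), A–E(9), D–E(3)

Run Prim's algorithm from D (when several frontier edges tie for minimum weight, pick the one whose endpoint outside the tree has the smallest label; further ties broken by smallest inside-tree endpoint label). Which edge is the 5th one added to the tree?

D-I

Prim's algorithm from D:
Step 1: frontier [D–E 3, D–I 5, D–H 20, D–F 23] → take D–E (3); add E.
Step 2: frontier [D–I 5, D–H 20, D–F 23, E–G 1, E–F 2, A–E 9] → take E–G (1); add G.
Step 3: frontier [D–I 5, D–H 20, D–F 23, E–F 2, A–E 9, A–G 7] → take E–F (2); add F.
Step 4: frontier [D–I 5, D–H 20, A–E 9, B–F 2, A–G 7] → take B–F (2); add B.
Step 5: frontier [D–I 5, D–H 20, A–E 9, A–G 7] → take D–I (5); add I.
Step 6: frontier [D–H 20, A–E 9, A–G 7, A–I 10, H–I 19, C–I 21] → take A–G (7); add A.
Step 7: frontier [D–H 20, H–I 19, C–I 21] → take H–I (19); add H.
Step 8: frontier [C–I 21] → take C–I (21); add C.
The 5th edge added is D–I.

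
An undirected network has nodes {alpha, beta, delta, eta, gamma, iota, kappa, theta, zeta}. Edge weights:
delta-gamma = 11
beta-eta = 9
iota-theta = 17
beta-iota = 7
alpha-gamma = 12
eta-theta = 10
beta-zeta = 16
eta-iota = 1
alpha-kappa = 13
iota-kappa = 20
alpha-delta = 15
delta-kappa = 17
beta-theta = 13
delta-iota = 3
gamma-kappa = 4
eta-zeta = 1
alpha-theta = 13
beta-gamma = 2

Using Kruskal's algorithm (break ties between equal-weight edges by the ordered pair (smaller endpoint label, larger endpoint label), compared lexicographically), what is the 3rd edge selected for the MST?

beta-gamma

Kruskal: consider edges lightest-first.
eta-iota (1): add — endpoints in different components.
eta-zeta (1): add — endpoints in different components.
beta-gamma (2): add — endpoints in different components.
delta-iota (3): add — endpoints in different components.
gamma-kappa (4): add — endpoints in different components.
beta-iota (7): add — endpoints in different components.
beta-eta (9): skip — eta and beta already connected.
eta-theta (10): add — endpoints in different components.
delta-gamma (11): skip — gamma and delta already connected.
alpha-gamma (12): add — endpoints in different components.
The 3rd edge added is beta-gamma.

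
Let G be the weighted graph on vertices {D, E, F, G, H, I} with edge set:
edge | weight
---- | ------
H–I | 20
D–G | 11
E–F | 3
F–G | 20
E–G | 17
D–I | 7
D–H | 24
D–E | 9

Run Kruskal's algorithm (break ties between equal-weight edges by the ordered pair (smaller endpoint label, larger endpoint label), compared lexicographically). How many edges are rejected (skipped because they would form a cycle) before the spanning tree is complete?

2

Sort edges by weight, then run Kruskal:
E–F (3): add — endpoints in different components.
D–I (7): add — endpoints in different components.
D–E (9): add — endpoints in different components.
D–G (11): add — endpoints in different components.
E–G (17): skip — E and G already connected.
F–G (20): skip — F and G already connected.
H–I (20): add — endpoints in different components.
Edges rejected before the tree was complete: 2.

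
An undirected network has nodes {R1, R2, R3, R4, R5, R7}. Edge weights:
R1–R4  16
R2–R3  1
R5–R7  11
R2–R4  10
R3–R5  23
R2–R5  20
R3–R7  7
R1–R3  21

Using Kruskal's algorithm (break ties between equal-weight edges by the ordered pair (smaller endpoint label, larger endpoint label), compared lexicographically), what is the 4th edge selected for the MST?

R5-R7

Kruskal: consider edges lightest-first.
R2–R3 (1): add — endpoints in different components.
R3–R7 (7): add — endpoints in different components.
R2–R4 (10): add — endpoints in different components.
R5–R7 (11): add — endpoints in different components.
R1–R4 (16): add — endpoints in different components.
The 4th edge added is R5–R7.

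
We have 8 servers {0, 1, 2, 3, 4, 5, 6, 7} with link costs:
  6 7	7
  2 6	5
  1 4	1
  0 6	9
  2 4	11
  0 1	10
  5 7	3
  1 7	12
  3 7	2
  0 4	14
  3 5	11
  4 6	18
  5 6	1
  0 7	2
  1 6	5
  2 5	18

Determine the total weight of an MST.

19

Prim, starting at 3.
Step 1: cheapest edge leaving the tree is 3 7 (2); add 7.
Step 2: cheapest edge leaving the tree is 0 7 (2); add 0.
Step 3: cheapest edge leaving the tree is 5 7 (3); add 5.
Step 4: cheapest edge leaving the tree is 5 6 (1); add 6.
Step 5: cheapest edge leaving the tree is 1 6 (5); add 1.
Step 6: cheapest edge leaving the tree is 1 4 (1); add 4.
Step 7: cheapest edge leaving the tree is 2 6 (5); add 2.
MST edges: 3 7, 0 7, 5 7, 5 6, 1 6, 1 4, 2 6; total weight 2+2+3+1+5+1+5 = 19.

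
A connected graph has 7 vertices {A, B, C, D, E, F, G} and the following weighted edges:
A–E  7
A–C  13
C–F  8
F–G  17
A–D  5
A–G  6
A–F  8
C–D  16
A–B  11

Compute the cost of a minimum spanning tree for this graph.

45

Grow the tree from G using Prim:
Step 1: cheapest edge leaving the tree is A–G (6); add A.
Step 2: cheapest edge leaving the tree is A–D (5); add D.
Step 3: cheapest edge leaving the tree is A–E (7); add E.
Step 4: cheapest edge leaving the tree is A–F (8); add F.
Step 5: cheapest edge leaving the tree is C–F (8); add C.
Step 6: cheapest edge leaving the tree is A–B (11); add B.
MST edges: A–G, A–D, A–E, A–F, C–F, A–B; total weight 6+5+7+8+8+11 = 45.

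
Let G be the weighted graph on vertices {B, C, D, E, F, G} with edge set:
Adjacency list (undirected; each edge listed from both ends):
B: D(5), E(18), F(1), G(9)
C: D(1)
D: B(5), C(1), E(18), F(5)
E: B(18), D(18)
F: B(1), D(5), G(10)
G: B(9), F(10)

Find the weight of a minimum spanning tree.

Sort edges by weight, then run Kruskal:
B–F (1): add — endpoints in different components.
C–D (1): add — endpoints in different components.
B–D (5): add — endpoints in different components.
D–F (5): skip — D and F already connected.
B–G (9): add — endpoints in different components.
F–G (10): skip — F and G already connected.
B–E (18): add — endpoints in different components.
MST edges: B–F, C–D, B–D, B–G, B–E; total weight 1+1+5+9+18 = 34.

34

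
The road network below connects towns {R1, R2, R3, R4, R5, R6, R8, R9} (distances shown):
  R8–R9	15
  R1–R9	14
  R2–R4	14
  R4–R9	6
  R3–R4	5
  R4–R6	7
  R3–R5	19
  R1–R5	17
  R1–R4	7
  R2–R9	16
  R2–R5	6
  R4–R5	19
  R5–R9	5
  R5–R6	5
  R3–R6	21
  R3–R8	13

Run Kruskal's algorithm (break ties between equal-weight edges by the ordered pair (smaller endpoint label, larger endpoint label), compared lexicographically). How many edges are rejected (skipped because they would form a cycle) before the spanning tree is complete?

1

Kruskal: consider edges lightest-first.
R3–R4 (5): add — endpoints in different components.
R5–R6 (5): add — endpoints in different components.
R5–R9 (5): add — endpoints in different components.
R2–R5 (6): add — endpoints in different components.
R4–R9 (6): add — endpoints in different components.
R1–R4 (7): add — endpoints in different components.
R4–R6 (7): skip — R6 and R4 already connected.
R3–R8 (13): add — endpoints in different components.
Edges rejected before the tree was complete: 1.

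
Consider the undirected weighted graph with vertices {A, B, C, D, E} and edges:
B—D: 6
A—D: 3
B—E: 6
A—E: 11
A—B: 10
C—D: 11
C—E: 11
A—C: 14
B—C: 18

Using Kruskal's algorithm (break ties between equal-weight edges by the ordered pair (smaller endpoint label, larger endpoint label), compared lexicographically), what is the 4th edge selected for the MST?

C-D

Kruskal: consider edges lightest-first.
A—D (3): add. Components now {A,D} {B} {C} {E}
B—D (6): add. Components now {A,B,D} {C} {E}
B—E (6): add. Components now {A,B,D,E} {C}
A—B (10): skip — A and B already connected.
A—E (11): skip — A and E already connected.
C—D (11): add. Components now {A,B,C,D,E}
The 4th edge added is C—D.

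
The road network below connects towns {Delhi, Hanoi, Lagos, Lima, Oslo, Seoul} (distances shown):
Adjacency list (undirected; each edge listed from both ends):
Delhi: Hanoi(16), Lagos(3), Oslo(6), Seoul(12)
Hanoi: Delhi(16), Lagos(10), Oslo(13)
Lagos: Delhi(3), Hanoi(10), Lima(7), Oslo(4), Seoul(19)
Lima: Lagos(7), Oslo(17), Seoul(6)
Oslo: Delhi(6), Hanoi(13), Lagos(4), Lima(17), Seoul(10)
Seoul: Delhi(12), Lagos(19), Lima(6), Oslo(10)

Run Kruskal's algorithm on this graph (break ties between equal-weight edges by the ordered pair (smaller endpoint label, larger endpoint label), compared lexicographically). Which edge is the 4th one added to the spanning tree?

Lagos-Lima

Kruskal's algorithm — process edges by increasing weight (ties by edge label):
Delhi Lagos (3): add — endpoints in different components.
Lagos Oslo (4): add — endpoints in different components.
Delhi Oslo (6): skip — Delhi and Oslo already connected.
Lima Seoul (6): add — endpoints in different components.
Lagos Lima (7): add — endpoints in different components.
Hanoi Lagos (10): add — endpoints in different components.
The 4th edge added is Lagos Lima.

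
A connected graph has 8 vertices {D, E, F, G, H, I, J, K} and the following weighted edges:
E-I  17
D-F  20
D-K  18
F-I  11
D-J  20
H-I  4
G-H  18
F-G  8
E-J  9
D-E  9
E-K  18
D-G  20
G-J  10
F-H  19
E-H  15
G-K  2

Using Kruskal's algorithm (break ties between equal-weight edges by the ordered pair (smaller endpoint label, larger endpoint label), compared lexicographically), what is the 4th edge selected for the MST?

Sort edges by weight, then run Kruskal:
G-K (2): add — endpoints in different components.
H-I (4): add — endpoints in different components.
F-G (8): add — endpoints in different components.
D-E (9): add — endpoints in different components.
E-J (9): add — endpoints in different components.
G-J (10): add — endpoints in different components.
F-I (11): add — endpoints in different components.
The 4th edge added is D-E.

D-E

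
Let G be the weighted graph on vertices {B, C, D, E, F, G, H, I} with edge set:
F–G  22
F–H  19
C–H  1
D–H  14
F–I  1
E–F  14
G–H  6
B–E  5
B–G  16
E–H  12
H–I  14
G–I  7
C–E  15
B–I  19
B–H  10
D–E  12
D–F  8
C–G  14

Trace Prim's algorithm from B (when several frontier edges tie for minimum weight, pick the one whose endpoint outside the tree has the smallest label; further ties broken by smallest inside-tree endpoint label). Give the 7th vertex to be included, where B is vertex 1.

F

Prim's algorithm from B:
Step 1: cheapest edge leaving the tree is B–E (5); add E.
Step 2: cheapest edge leaving the tree is B–H (10); add H.
Step 3: cheapest edge leaving the tree is C–H (1); add C.
Step 4: cheapest edge leaving the tree is G–H (6); add G.
Step 5: cheapest edge leaving the tree is G–I (7); add I.
Step 6: cheapest edge leaving the tree is F–I (1); add F.
Step 7: cheapest edge leaving the tree is D–F (8); add D.
Vertex order: B, E, H, C, G, I, F, D. The 7th vertex is F.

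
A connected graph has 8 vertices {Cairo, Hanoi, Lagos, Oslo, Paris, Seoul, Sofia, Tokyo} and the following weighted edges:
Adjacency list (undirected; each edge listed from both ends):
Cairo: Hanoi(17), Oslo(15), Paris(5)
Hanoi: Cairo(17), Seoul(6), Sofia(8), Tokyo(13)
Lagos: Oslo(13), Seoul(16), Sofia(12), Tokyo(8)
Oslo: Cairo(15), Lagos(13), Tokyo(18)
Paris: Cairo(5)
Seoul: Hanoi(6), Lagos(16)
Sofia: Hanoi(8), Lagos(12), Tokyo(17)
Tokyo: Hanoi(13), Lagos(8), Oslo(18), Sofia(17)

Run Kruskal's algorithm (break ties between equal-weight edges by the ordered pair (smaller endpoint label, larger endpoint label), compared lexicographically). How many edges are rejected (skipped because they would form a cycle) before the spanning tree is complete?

Sort edges by weight, then run Kruskal:
Cairo Paris (5): add — endpoints in different components.
Hanoi Seoul (6): add — endpoints in different components.
Hanoi Sofia (8): add — endpoints in different components.
Lagos Tokyo (8): add — endpoints in different components.
Lagos Sofia (12): add — endpoints in different components.
Hanoi Tokyo (13): skip — Tokyo and Hanoi already connected.
Lagos Oslo (13): add — endpoints in different components.
Cairo Oslo (15): add — endpoints in different components.
Edges rejected before the tree was complete: 1.

1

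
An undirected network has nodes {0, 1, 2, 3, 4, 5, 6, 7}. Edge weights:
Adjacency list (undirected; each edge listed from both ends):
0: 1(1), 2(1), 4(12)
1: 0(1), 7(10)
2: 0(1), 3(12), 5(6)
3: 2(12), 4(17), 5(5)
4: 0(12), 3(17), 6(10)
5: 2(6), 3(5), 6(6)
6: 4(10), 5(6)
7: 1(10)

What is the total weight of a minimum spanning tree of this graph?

39

Prim's algorithm from 3:
Step 1: frontier [3–5 5, 2–3 12, 3–4 17] → take 3–5 (5); add 5.
Step 2: frontier [2–3 12, 3–4 17, 2–5 6, 5–6 6] → take 2–5 (6); add 2.
Step 3: frontier [0–2 1, 3–4 17, 5–6 6] → take 0–2 (1); add 0.
Step 4: frontier [0–1 1, 0–4 12, 3–4 17, 5–6 6] → take 0–1 (1); add 1.
Step 5: frontier [0–4 12, 1–7 10, 3–4 17, 5–6 6] → take 5–6 (6); add 6.
Step 6: frontier [0–4 12, 1–7 10, 3–4 17, 4–6 10] → take 4–6 (10); add 4.
Step 7: frontier [1–7 10] → take 1–7 (10); add 7.
MST edges: 3–5, 2–5, 0–2, 0–1, 5–6, 4–6, 1–7; total weight 5+6+1+1+6+10+10 = 39.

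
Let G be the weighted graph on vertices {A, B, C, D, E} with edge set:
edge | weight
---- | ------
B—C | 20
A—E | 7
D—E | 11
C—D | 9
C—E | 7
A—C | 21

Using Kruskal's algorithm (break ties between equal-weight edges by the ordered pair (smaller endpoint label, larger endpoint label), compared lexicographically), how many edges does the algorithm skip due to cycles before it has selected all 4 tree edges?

1

Kruskal's algorithm — process edges by increasing weight (ties by edge label):
A—E (7): add — endpoints in different components.
C—E (7): add — endpoints in different components.
C—D (9): add — endpoints in different components.
D—E (11): skip — D and E already connected.
B—C (20): add — endpoints in different components.
Edges rejected before the tree was complete: 1.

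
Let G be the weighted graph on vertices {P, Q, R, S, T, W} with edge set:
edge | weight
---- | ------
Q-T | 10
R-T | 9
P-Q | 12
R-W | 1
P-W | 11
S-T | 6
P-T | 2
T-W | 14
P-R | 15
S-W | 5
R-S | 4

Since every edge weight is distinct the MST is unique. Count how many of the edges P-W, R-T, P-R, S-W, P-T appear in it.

Sort edges by weight, then run Kruskal:
R-W (1): add — endpoints in different components.
P-T (2): add — endpoints in different components.
R-S (4): add — endpoints in different components.
S-W (5): skip — S and W already connected.
S-T (6): add — endpoints in different components.
R-T (9): skip — R and T already connected.
Q-T (10): add — endpoints in different components.
MST edge set: {R-W, P-T, R-S, S-T, Q-T}.
Of the listed edges, {P-T} are in the MST → 1.

1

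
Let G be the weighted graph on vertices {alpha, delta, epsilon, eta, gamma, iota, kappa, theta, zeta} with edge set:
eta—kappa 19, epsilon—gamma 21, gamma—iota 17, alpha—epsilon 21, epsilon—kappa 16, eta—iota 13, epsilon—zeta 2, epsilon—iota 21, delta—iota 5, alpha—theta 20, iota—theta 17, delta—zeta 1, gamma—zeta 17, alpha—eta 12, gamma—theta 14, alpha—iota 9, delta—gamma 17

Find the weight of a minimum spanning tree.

Kruskal: consider edges lightest-first.
delta—zeta (1): add — endpoints in different components.
epsilon—zeta (2): add — endpoints in different components.
delta—iota (5): add — endpoints in different components.
alpha—iota (9): add — endpoints in different components.
alpha—eta (12): add — endpoints in different components.
eta—iota (13): skip — eta and iota already connected.
gamma—theta (14): add — endpoints in different components.
epsilon—kappa (16): add — endpoints in different components.
delta—gamma (17): add — endpoints in different components.
MST edges: delta—zeta, epsilon—zeta, delta—iota, alpha—iota, alpha—eta, gamma—theta, epsilon—kappa, delta—gamma; total weight 1+2+5+9+12+14+16+17 = 76.

76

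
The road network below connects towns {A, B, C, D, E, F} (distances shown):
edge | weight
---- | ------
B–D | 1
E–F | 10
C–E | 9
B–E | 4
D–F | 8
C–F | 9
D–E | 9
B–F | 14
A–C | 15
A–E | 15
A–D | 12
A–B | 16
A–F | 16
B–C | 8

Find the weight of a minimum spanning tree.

33

Prim's algorithm from B:
Step 1: cheapest edge leaving the tree is B–D (1); add D.
Step 2: cheapest edge leaving the tree is B–E (4); add E.
Step 3: cheapest edge leaving the tree is B–C (8); add C.
Step 4: cheapest edge leaving the tree is D–F (8); add F.
Step 5: cheapest edge leaving the tree is A–D (12); add A.
MST edges: B–D, B–E, B–C, D–F, A–D; total weight 1+4+8+8+12 = 33.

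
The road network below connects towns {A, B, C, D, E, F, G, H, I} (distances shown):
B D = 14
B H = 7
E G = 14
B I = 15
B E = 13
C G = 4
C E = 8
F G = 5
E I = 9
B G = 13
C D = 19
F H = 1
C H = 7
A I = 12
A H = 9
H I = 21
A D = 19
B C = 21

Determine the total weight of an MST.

Kruskal: consider edges lightest-first.
F H (1): add — endpoints in different components.
C G (4): add — endpoints in different components.
F G (5): add — endpoints in different components.
B H (7): add — endpoints in different components.
C H (7): skip — C and H already connected.
C E (8): add — endpoints in different components.
A H (9): add — endpoints in different components.
E I (9): add — endpoints in different components.
A I (12): skip — A and I already connected.
B E (13): skip — B and E already connected.
B G (13): skip — B and G already connected.
B D (14): add — endpoints in different components.
MST edges: F H, C G, F G, B H, C E, A H, E I, B D; total weight 1+4+5+7+8+9+9+14 = 57.

57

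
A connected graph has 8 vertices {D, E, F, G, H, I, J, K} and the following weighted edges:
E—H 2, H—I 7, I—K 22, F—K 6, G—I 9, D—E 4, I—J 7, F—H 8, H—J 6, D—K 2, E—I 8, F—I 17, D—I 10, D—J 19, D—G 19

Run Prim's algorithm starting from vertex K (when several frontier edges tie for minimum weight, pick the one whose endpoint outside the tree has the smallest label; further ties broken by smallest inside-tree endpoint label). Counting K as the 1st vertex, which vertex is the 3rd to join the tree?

E

Prim's algorithm from K:
Step 1: cheapest edge leaving the tree is D—K (2); add D.
Step 2: cheapest edge leaving the tree is D—E (4); add E.
Step 3: cheapest edge leaving the tree is E—H (2); add H.
Step 4: cheapest edge leaving the tree is F—K (6); add F.
Step 5: cheapest edge leaving the tree is H—J (6); add J.
Step 6: cheapest edge leaving the tree is H—I (7); add I.
Step 7: cheapest edge leaving the tree is G—I (9); add G.
Vertex order: K, D, E, H, F, J, I, G. The 3rd vertex is E.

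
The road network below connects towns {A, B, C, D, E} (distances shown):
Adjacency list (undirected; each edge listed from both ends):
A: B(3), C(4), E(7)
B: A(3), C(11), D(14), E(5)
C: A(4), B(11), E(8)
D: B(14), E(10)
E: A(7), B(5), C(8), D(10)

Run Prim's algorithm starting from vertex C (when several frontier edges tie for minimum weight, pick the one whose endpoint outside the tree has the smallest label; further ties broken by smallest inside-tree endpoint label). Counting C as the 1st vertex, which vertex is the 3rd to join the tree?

B

Prim's algorithm from C:
Step 1: cheapest edge leaving the tree is A-C (4); add A.
Step 2: cheapest edge leaving the tree is A-B (3); add B.
Step 3: cheapest edge leaving the tree is B-E (5); add E.
Step 4: cheapest edge leaving the tree is D-E (10); add D.
Vertex order: C, A, B, E, D. The 3rd vertex is B.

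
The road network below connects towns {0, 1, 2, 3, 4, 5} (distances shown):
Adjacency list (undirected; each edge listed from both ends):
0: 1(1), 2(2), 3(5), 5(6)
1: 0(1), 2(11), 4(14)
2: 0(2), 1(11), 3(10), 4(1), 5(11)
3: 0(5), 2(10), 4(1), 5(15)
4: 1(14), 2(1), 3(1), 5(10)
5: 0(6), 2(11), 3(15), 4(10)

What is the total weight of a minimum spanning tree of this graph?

11

Grow the tree from 5 using Prim:
Step 1: cheapest edge leaving the tree is 0–5 (6); add 0.
Step 2: cheapest edge leaving the tree is 0–1 (1); add 1.
Step 3: cheapest edge leaving the tree is 0–2 (2); add 2.
Step 4: cheapest edge leaving the tree is 2–4 (1); add 4.
Step 5: cheapest edge leaving the tree is 3–4 (1); add 3.
MST edges: 0–5, 0–1, 0–2, 2–4, 3–4; total weight 6+1+2+1+1 = 11.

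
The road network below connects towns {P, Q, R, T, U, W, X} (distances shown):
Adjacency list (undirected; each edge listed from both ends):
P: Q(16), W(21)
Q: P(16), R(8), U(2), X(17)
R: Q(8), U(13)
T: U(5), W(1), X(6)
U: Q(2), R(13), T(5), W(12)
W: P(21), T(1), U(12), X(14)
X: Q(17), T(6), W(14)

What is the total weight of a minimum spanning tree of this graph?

Prim's algorithm from P:
Step 1: cheapest edge leaving the tree is P–Q (16); add Q.
Step 2: cheapest edge leaving the tree is Q–U (2); add U.
Step 3: cheapest edge leaving the tree is T–U (5); add T.
Step 4: cheapest edge leaving the tree is T–W (1); add W.
Step 5: cheapest edge leaving the tree is T–X (6); add X.
Step 6: cheapest edge leaving the tree is Q–R (8); add R.
MST edges: P–Q, Q–U, T–U, T–W, T–X, Q–R; total weight 16+2+5+1+6+8 = 38.

38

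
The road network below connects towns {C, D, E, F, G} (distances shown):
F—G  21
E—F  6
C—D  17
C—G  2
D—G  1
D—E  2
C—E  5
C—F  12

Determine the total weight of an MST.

Sort edges by weight, then run Kruskal:
D—G (1): add — endpoints in different components.
C—G (2): add — endpoints in different components.
D—E (2): add — endpoints in different components.
C—E (5): skip — C and E already connected.
E—F (6): add — endpoints in different components.
MST edges: D—G, C—G, D—E, E—F; total weight 1+2+2+6 = 11.

11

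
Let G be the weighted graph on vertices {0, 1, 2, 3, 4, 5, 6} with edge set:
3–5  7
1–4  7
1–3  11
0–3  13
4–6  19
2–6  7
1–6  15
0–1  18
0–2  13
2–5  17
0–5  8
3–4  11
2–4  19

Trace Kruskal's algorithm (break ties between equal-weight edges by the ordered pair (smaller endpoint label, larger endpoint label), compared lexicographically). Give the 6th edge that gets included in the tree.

0-2

Kruskal's algorithm — process edges by increasing weight (ties by edge label):
1–4 (7): add. Components now {0} {1,4} {2} {3} {5} {6}
2–6 (7): add. Components now {0} {1,4} {2,6} {3} {5}
3–5 (7): add. Components now {0} {1,4} {2,6} {3,5}
0–5 (8): add. Components now {0,3,5} {1,4} {2,6}
1–3 (11): add. Components now {0,1,3,4,5} {2,6}
3–4 (11): skip — 3 and 4 already connected.
0–2 (13): add. Components now {0,1,2,3,4,5,6}
The 6th edge added is 0–2.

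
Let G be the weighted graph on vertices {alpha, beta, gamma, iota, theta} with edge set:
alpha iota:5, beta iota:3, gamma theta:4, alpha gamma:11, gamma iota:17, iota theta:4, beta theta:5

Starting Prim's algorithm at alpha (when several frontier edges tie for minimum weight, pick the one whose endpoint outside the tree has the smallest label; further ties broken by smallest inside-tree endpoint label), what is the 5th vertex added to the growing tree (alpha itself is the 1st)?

gamma

Prim's algorithm from alpha:
Step 1: cheapest edge leaving the tree is alpha iota (5); add iota.
Step 2: cheapest edge leaving the tree is beta iota (3); add beta.
Step 3: cheapest edge leaving the tree is iota theta (4); add theta.
Step 4: cheapest edge leaving the tree is gamma theta (4); add gamma.
Vertex order: alpha, iota, beta, theta, gamma. The 5th vertex is gamma.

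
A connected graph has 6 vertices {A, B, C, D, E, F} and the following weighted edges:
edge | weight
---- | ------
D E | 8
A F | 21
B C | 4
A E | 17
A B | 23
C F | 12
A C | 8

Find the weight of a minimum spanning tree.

49

Sort edges by weight, then run Kruskal:
B C (4): add. Components now {A} {B,C} {D} {E} {F}
A C (8): add. Components now {A,B,C} {D} {E} {F}
D E (8): add. Components now {A,B,C} {D,E} {F}
C F (12): add. Components now {A,B,C,F} {D,E}
A E (17): add. Components now {A,B,C,D,E,F}
MST edges: B C, A C, D E, C F, A E; total weight 4+8+8+12+17 = 49.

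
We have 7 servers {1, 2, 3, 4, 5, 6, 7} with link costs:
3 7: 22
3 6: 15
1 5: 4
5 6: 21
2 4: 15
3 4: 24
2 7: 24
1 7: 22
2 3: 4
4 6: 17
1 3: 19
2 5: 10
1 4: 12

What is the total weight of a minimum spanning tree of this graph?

Prim, starting at 6.
Step 1: frontier [3 6 15, 4 6 17, 5 6 21] → take 3 6 (15); add 3.
Step 2: frontier [2 3 4, 1 3 19, 3 7 22, 3 4 24, 4 6 17, 5 6 21] → take 2 3 (4); add 2.
Step 3: frontier [2 5 10, 2 4 15, 2 7 24, 1 3 19, 3 7 22, 3 4 24, 4 6 17, 5 6 21] → take 2 5 (10); add 5.
Step 4: frontier [2 4 15, 2 7 24, 1 3 19, 3 7 22, 3 4 24, 1 5 4, 4 6 17] → take 1 5 (4); add 1.
Step 5: frontier [1 4 12, 1 7 22, 2 4 15, 2 7 24, 3 7 22, 3 4 24, 4 6 17] → take 1 4 (12); add 4.
Step 6: frontier [1 7 22, 2 7 24, 3 7 22] → take 1 7 (22); add 7.
MST edges: 3 6, 2 3, 2 5, 1 5, 1 4, 1 7; total weight 15+4+10+4+12+22 = 67.

67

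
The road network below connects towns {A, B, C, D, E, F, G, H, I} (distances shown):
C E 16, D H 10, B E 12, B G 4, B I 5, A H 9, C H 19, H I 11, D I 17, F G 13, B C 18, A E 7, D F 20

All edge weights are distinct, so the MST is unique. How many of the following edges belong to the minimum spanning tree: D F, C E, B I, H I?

Sort edges by weight, then run Kruskal:
B G (4): add — endpoints in different components.
B I (5): add — endpoints in different components.
A E (7): add — endpoints in different components.
A H (9): add — endpoints in different components.
D H (10): add — endpoints in different components.
H I (11): add — endpoints in different components.
B E (12): skip — B and E already connected.
F G (13): add — endpoints in different components.
C E (16): add — endpoints in different components.
MST edge set: {B G, B I, A E, A H, D H, H I, F G, C E}.
Of the listed edges, {C E, B I, H I} are in the MST → 3.

3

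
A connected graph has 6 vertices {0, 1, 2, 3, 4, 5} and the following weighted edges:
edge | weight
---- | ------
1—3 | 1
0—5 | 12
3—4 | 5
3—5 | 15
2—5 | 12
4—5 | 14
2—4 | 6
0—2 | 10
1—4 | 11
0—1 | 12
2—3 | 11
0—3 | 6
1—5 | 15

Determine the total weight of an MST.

30

Sort edges by weight, then run Kruskal:
1—3 (1): add. Components now {0} {1,3} {2} {4} {5}
3—4 (5): add. Components now {0} {1,3,4} {2} {5}
0—3 (6): add. Components now {0,1,3,4} {2} {5}
2—4 (6): add. Components now {0,1,2,3,4} {5}
0—2 (10): skip — 0 and 2 already connected.
1—4 (11): skip — 1 and 4 already connected.
2—3 (11): skip — 2 and 3 already connected.
0—1 (12): skip — 0 and 1 already connected.
0—5 (12): add. Components now {0,1,2,3,4,5}
MST edges: 1—3, 3—4, 0—3, 2—4, 0—5; total weight 1+5+6+6+12 = 30.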